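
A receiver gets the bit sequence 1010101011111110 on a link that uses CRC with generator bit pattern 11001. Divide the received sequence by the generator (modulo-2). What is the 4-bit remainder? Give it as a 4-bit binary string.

Modulo-2 division of 1010101011111110 by 11001:
  pos 0: 10101 XOR 11001 = 01100
  pos 1: 11000 XOR 11001 = 00001
  pos 5: 11011 XOR 11001 = 00010
  pos 8: 10111 XOR 11001 = 01110
  pos 9: 11101 XOR 11001 = 00100
  pos 11: 10010 XOR 11001 = 01011
Remainder = 1011 (nonzero — an error is detected).

1011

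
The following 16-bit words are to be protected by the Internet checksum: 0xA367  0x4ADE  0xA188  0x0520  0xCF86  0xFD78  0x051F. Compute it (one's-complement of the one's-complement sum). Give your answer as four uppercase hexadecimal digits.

98F2

One's-complement addition (fold any carry out of bit 15 back into bit 0):
  0xA367 + 0x4ADE = 0x0EE45
  0xEE45 + 0xA188 = 0x18FCD → wrap carry → 0x8FCE
  0x8FCE + 0x0520 = 0x094EE
  0x94EE + 0xCF86 = 0x16474 → wrap carry → 0x6475
  0x6475 + 0xFD78 = 0x161ED → wrap carry → 0x61EE
  0x61EE + 0x051F = 0x0670D
One's-complement sum = 0x670D.
Checksum = ~0x670D & 0xFFFF = 0x98F2.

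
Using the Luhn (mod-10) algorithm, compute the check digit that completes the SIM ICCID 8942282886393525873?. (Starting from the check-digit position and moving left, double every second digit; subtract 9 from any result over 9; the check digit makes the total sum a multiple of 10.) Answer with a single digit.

2

Partial digits right→left: 3 7 8 5 2 5 3 9 3 6 8 8 2 8 2 2 4 9 8
Double every second digit counting from the check-digit position (so the 1st, 3rd, 5th, ... of the partial from the right).
  doubled (with −9 where >9): 6 7 4 6 6 7 4 4 8 7 → sum 59
  kept as-is: 7 5 5 9 6 8 8 2 9 → sum 59
Total = 59 + 59 = 118.
Check digit = (10 − (118 mod 10)) mod 10 = 2.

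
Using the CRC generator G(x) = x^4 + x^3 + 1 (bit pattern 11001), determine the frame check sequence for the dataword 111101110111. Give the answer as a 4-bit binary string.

0100

Append 4 zeros: 1111011101110000. Divide by 11001 (XOR where the leading bit is 1):
  pos 0: 11110 XOR 11001 = 00111
  pos 2: 11111 XOR 11001 = 00110
  pos 4: 11010 XOR 11001 = 00011
  pos 7: 11111 XOR 11001 = 00110
  pos 9: 11000 XOR 11001 = 00001
Remainder (last 4 bits) = 0100. This is the CRC / FCS.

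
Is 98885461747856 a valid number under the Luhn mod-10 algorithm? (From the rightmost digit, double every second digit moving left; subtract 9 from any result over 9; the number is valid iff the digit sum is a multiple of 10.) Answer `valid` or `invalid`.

From the right, keep odd positions and double even positions (subtract 9 from any doubled value over 9):
  doubled (positions 2,4,...): 1 5 5 3 1 7 9 → sum 31
  kept (positions 1,3,...): 6 8 4 1 4 8 8 → sum 39
Total = 70.
70 mod 10 = 0, so the number is valid.

valid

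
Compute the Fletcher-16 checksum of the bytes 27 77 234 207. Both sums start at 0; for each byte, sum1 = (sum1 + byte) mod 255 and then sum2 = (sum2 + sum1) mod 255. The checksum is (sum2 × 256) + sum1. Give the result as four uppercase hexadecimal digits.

F923

Running sums (mod 255):
  after byte 0 (27): sum1=27, sum2=27
  after byte 1 (77): sum1=104, sum2=131
  after byte 2 (234): sum1=83, sum2=214
  after byte 3 (207): sum1=35, sum2=249
Checksum = sum2·256 + sum1 = 249·256 + 35 = 63779 = 0xF923.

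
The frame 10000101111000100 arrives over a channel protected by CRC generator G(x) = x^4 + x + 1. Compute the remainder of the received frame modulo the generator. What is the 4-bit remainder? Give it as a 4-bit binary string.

0000

Modulo-2 division of 10000101111000100 by 10011:
  pos 0: 10000 XOR 10011 = 00011
  pos 3: 11101 XOR 10011 = 01110
  pos 4: 11101 XOR 10011 = 01110
  pos 5: 11101 XOR 10011 = 01110
  pos 6: 11101 XOR 10011 = 01110
  pos 7: 11100 XOR 10011 = 01111
  pos 8: 11110 XOR 10011 = 01101
  pos 9: 11010 XOR 10011 = 01001
  pos 10: 10011 XOR 10011 = 00000
Remainder = 0000 (zero — the frame passes the CRC check).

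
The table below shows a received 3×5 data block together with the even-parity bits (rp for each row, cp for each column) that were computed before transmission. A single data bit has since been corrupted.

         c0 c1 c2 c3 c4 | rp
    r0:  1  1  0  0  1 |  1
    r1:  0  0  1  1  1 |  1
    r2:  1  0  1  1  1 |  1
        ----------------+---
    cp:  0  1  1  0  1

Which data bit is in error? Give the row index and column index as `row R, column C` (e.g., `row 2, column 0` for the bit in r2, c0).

row 2, column 2

Recompute each row's even parity and compare to rp:
  r0: data parity 1, sent rp 1 → ok
  r1: data parity 1, sent rp 1 → ok
  r2: data parity 0, sent rp 1 → mismatch
Recompute each column's even parity and compare to cp:
  c0: data parity 0, sent cp 0 → ok
  c1: data parity 1, sent cp 1 → ok
  c2: data parity 0, sent cp 1 → mismatch
  c3: data parity 0, sent cp 0 → ok
  c4: data parity 1, sent cp 1 → ok
Exactly one row (r2) and one column (c2) fail → the flipped bit is at their intersection.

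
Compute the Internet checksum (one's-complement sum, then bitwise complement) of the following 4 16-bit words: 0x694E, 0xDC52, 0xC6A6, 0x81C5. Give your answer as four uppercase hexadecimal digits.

71F2

One's-complement addition (fold any carry out of bit 15 back into bit 0):
  0x694E + 0xDC52 = 0x145A0 → wrap carry → 0x45A1
  0x45A1 + 0xC6A6 = 0x10C47 → wrap carry → 0x0C48
  0x0C48 + 0x81C5 = 0x08E0D
One's-complement sum = 0x8E0D.
Checksum = ~0x8E0D & 0xFFFF = 0x71F2.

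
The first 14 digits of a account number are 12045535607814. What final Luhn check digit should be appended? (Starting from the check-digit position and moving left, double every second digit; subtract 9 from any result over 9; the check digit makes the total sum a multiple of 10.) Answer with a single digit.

Partial digits right→left: 4 1 8 7 0 6 5 3 5 5 4 0 2 1
Double every second digit counting from the check-digit position (so the 1st, 3rd, 5th, ... of the partial from the right).
  doubled (with −9 where >9): 8 7 0 1 1 8 4 → sum 29
  kept as-is: 1 7 6 3 5 0 1 → sum 23
Total = 29 + 23 = 52.
Check digit = (10 − (52 mod 10)) mod 10 = 8.

8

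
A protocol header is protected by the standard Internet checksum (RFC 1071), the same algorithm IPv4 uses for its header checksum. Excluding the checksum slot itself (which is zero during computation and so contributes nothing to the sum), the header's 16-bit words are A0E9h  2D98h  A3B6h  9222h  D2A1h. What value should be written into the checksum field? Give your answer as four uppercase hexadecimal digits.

One's-complement addition (fold any carry out of bit 15 back into bit 0):
  0xA0E9 + 0x2D98 = 0x0CE81
  0xCE81 + 0xA3B6 = 0x17237 → wrap carry → 0x7238
  0x7238 + 0x9222 = 0x1045A → wrap carry → 0x045B
  0x045B + 0xD2A1 = 0x0D6FC
One's-complement sum = 0xD6FC.
Checksum = ~0xD6FC & 0xFFFF = 0x2903.

2903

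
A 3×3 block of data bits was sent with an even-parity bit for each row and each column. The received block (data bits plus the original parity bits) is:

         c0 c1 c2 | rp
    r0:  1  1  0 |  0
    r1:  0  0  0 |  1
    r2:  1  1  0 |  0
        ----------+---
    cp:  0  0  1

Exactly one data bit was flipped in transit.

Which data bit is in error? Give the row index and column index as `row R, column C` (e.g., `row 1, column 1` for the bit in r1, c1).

Recompute each row's even parity and compare to rp:
  r0: data parity 0, sent rp 0 → ok
  r1: data parity 0, sent rp 1 → mismatch
  r2: data parity 0, sent rp 0 → ok
Recompute each column's even parity and compare to cp:
  c0: data parity 0, sent cp 0 → ok
  c1: data parity 0, sent cp 0 → ok
  c2: data parity 0, sent cp 1 → mismatch
Exactly one row (r1) and one column (c2) fail → the flipped bit is at their intersection.

row 1, column 2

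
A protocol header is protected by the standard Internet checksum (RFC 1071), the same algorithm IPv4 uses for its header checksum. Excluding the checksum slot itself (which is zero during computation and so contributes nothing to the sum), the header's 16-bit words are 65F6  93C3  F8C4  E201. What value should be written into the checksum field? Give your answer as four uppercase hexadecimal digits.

2B7F

One's-complement addition (fold any carry out of bit 15 back into bit 0):
  0x65F6 + 0x93C3 = 0x0F9B9
  0xF9B9 + 0xF8C4 = 0x1F27D → wrap carry → 0xF27E
  0xF27E + 0xE201 = 0x1D47F → wrap carry → 0xD480
One's-complement sum = 0xD480.
Checksum = ~0xD480 & 0xFFFF = 0x2B7F.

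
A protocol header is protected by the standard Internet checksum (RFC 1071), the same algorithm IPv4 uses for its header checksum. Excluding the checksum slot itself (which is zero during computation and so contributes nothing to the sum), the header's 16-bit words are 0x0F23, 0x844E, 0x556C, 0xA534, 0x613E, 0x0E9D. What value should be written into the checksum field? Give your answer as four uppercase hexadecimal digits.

0212

One's-complement addition (fold any carry out of bit 15 back into bit 0):
  0x0F23 + 0x844E = 0x09371
  0x9371 + 0x556C = 0x0E8DD
  0xE8DD + 0xA534 = 0x18E11 → wrap carry → 0x8E12
  0x8E12 + 0x613E = 0x0EF50
  0xEF50 + 0x0E9D = 0x0FDED
One's-complement sum = 0xFDED.
Checksum = ~0xFDED & 0xFFFF = 0x0212.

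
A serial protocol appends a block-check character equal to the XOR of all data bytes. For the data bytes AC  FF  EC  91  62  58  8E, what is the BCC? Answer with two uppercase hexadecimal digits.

9A

XOR the bytes together:
  start with 0xAC
  0xAC ⊕ 0xFF = 0x53
  0x53 ⊕ 0xEC = 0xBF
  0xBF ⊕ 0x91 = 0x2E
  0x2E ⊕ 0x62 = 0x4C
  0x4C ⊕ 0x58 = 0x14
  0x14 ⊕ 0x8E = 0x9A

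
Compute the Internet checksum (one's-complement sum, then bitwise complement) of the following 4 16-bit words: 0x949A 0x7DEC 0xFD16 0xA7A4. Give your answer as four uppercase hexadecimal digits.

48BD

One's-complement addition (fold any carry out of bit 15 back into bit 0):
  0x949A + 0x7DEC = 0x11286 → wrap carry → 0x1287
  0x1287 + 0xFD16 = 0x10F9D → wrap carry → 0x0F9E
  0x0F9E + 0xA7A4 = 0x0B742
One's-complement sum = 0xB742.
Checksum = ~0xB742 & 0xFFFF = 0x48BD.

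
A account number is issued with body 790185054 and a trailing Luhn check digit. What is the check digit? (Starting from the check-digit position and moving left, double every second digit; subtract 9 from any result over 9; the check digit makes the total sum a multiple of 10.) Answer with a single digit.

Partial digits right→left: 4 5 0 5 8 1 0 9 7
Double every second digit counting from the check-digit position (so the 1st, 3rd, 5th, ... of the partial from the right).
  doubled (with −9 where >9): 8 0 7 0 5 → sum 20
  kept as-is: 5 5 1 9 → sum 20
Total = 20 + 20 = 40.
Check digit = (10 − (40 mod 10)) mod 10 = 0.

0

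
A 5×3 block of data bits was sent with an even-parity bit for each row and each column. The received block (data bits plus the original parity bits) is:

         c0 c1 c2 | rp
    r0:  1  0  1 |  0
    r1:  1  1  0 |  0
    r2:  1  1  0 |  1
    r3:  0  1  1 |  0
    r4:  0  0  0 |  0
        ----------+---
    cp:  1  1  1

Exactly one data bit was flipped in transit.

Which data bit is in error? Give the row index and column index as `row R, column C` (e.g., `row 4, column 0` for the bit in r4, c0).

row 2, column 2

Recompute each row's even parity and compare to rp:
  r0: data parity 0, sent rp 0 → ok
  r1: data parity 0, sent rp 0 → ok
  r2: data parity 0, sent rp 1 → mismatch
  r3: data parity 0, sent rp 0 → ok
  r4: data parity 0, sent rp 0 → ok
Recompute each column's even parity and compare to cp:
  c0: data parity 1, sent cp 1 → ok
  c1: data parity 1, sent cp 1 → ok
  c2: data parity 0, sent cp 1 → mismatch
Exactly one row (r2) and one column (c2) fail → the flipped bit is at their intersection.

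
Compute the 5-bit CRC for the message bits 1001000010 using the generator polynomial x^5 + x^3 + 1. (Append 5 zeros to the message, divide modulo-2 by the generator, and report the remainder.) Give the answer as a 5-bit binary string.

Append 5 zeros: 100100001000000. Divide by 101001 (XOR where the leading bit is 1):
  pos 0: 100100 XOR 101001 = 001101
  pos 2: 110100 XOR 101001 = 011101
  pos 3: 111011 XOR 101001 = 010010
  pos 4: 100100 XOR 101001 = 001101
  pos 6: 110100 XOR 101001 = 011101
  pos 7: 111010 XOR 101001 = 010011
  pos 8: 100110 XOR 101001 = 001111
Remainder (last 5 bits) = 11110. This is the CRC / FCS.

11110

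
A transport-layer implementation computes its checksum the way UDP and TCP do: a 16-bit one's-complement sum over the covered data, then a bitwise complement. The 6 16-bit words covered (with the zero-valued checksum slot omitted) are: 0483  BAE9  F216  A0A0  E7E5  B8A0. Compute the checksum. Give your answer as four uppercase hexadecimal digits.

One's-complement addition (fold any carry out of bit 15 back into bit 0):
  0x0483 + 0xBAE9 = 0x0BF6C
  0xBF6C + 0xF216 = 0x1B182 → wrap carry → 0xB183
  0xB183 + 0xA0A0 = 0x15223 → wrap carry → 0x5224
  0x5224 + 0xE7E5 = 0x13A09 → wrap carry → 0x3A0A
  0x3A0A + 0xB8A0 = 0x0F2AA
One's-complement sum = 0xF2AA.
Checksum = ~0xF2AA & 0xFFFF = 0x0D55.

0D55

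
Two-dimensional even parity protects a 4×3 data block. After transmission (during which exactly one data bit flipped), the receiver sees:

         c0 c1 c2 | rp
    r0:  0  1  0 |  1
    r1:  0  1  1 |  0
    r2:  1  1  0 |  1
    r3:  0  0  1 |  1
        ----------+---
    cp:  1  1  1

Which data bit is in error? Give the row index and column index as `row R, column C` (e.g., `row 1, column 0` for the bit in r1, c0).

Recompute each row's even parity and compare to rp:
  r0: data parity 1, sent rp 1 → ok
  r1: data parity 0, sent rp 0 → ok
  r2: data parity 0, sent rp 1 → mismatch
  r3: data parity 1, sent rp 1 → ok
Recompute each column's even parity and compare to cp:
  c0: data parity 1, sent cp 1 → ok
  c1: data parity 1, sent cp 1 → ok
  c2: data parity 0, sent cp 1 → mismatch
Exactly one row (r2) and one column (c2) fail → the flipped bit is at their intersection.

row 2, column 2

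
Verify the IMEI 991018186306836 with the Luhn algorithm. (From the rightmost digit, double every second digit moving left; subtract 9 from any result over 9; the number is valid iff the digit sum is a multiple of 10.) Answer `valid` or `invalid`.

valid

From the right, keep odd positions and double even positions (subtract 9 from any doubled value over 9):
  doubled (positions 2,4,...): 6 3 6 7 7 0 9 → sum 38
  kept (positions 1,3,...): 6 8 0 6 1 1 1 9 → sum 32
Total = 70.
70 mod 10 = 0, so the number is valid.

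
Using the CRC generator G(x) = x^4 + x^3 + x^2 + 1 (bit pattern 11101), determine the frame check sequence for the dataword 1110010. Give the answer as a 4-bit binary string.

Append 4 zeros: 11100100000. Divide by 11101 (XOR where the leading bit is 1):
  pos 0: 11100 XOR 11101 = 00001
  pos 4: 11000 XOR 11101 = 00101
  pos 6: 10100 XOR 11101 = 01001
Remainder (last 4 bits) = 1001. This is the CRC / FCS.

1001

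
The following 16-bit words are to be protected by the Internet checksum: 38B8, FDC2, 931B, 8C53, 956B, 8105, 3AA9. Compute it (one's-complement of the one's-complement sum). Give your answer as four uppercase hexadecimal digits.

One's-complement addition (fold any carry out of bit 15 back into bit 0):
  0x38B8 + 0xFDC2 = 0x1367A → wrap carry → 0x367B
  0x367B + 0x931B = 0x0C996
  0xC996 + 0x8C53 = 0x155E9 → wrap carry → 0x55EA
  0x55EA + 0x956B = 0x0EB55
  0xEB55 + 0x8105 = 0x16C5A → wrap carry → 0x6C5B
  0x6C5B + 0x3AA9 = 0x0A704
One's-complement sum = 0xA704.
Checksum = ~0xA704 & 0xFFFF = 0x58FB.

58FB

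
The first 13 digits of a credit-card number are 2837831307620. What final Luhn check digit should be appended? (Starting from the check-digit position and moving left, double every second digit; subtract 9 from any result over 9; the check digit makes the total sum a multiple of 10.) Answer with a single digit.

Partial digits right→left: 0 2 6 7 0 3 1 3 8 7 3 8 2
Double every second digit counting from the check-digit position (so the 1st, 3rd, 5th, ... of the partial from the right).
  doubled (with −9 where >9): 0 3 0 2 7 6 4 → sum 22
  kept as-is: 2 7 3 3 7 8 → sum 30
Total = 22 + 30 = 52.
Check digit = (10 − (52 mod 10)) mod 10 = 8.

8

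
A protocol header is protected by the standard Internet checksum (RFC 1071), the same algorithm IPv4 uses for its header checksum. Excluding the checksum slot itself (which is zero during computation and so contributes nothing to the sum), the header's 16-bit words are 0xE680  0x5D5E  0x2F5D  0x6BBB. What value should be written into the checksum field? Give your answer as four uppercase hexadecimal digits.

2108

One's-complement addition (fold any carry out of bit 15 back into bit 0):
  0xE680 + 0x5D5E = 0x143DE → wrap carry → 0x43DF
  0x43DF + 0x2F5D = 0x0733C
  0x733C + 0x6BBB = 0x0DEF7
One's-complement sum = 0xDEF7.
Checksum = ~0xDEF7 & 0xFFFF = 0x2108.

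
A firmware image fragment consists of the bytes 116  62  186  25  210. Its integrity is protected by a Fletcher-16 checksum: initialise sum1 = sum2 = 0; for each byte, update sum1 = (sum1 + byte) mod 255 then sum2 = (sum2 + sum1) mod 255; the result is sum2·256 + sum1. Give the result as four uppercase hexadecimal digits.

Running sums (mod 255):
  after byte 0 (116): sum1=116, sum2=116
  after byte 1 (62): sum1=178, sum2=39
  after byte 2 (186): sum1=109, sum2=148
  after byte 3 (25): sum1=134, sum2=27
  after byte 4 (210): sum1=89, sum2=116
Checksum = sum2·256 + sum1 = 116·256 + 89 = 29785 = 0x7459.

7459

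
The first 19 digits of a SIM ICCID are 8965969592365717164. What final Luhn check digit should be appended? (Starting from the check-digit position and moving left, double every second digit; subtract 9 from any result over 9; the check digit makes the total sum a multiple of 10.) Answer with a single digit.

Partial digits right→left: 4 6 1 7 1 7 5 6 3 2 9 5 9 6 9 5 6 9 8
Double every second digit counting from the check-digit position (so the 1st, 3rd, 5th, ... of the partial from the right).
  doubled (with −9 where >9): 8 2 2 1 6 9 9 9 3 7 → sum 56
  kept as-is: 6 7 7 6 2 5 6 5 9 → sum 53
Total = 56 + 53 = 109.
Check digit = (10 − (109 mod 10)) mod 10 = 1.

1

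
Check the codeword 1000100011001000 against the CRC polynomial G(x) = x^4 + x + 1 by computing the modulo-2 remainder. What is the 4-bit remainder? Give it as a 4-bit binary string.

Modulo-2 division of 1000100011001000 by 10011:
  pos 0: 10001 XOR 10011 = 00010
  pos 3: 10000 XOR 10011 = 00011
  pos 6: 11110 XOR 10011 = 01101
  pos 7: 11010 XOR 10011 = 01001
  pos 8: 10011 XOR 10011 = 00000
Remainder = 0000 (zero — the frame passes the CRC check).

0000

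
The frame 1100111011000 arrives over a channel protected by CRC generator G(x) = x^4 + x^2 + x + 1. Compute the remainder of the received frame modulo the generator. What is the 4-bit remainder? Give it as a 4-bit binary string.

Modulo-2 division of 1100111011000 by 10111:
  pos 0: 11001 XOR 10111 = 01110
  pos 1: 11101 XOR 10111 = 01010
  pos 2: 10101 XOR 10111 = 00010
  pos 5: 10011 XOR 10111 = 00100
  pos 7: 10000 XOR 10111 = 00111
Remainder = 1110 (nonzero — an error is detected).

1110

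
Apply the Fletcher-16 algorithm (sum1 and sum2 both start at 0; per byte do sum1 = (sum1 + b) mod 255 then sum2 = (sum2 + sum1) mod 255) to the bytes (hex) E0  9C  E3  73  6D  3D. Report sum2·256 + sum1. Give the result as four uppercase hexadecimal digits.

567F

Running sums (mod 255):
  after byte 0 (E0): sum1=224, sum2=224
  after byte 1 (9C): sum1=125, sum2=94
  after byte 2 (E3): sum1=97, sum2=191
  after byte 3 (73): sum1=212, sum2=148
  after byte 4 (6D): sum1=66, sum2=214
  after byte 5 (3D): sum1=127, sum2=86
Checksum = sum2·256 + sum1 = 86·256 + 127 = 22143 = 0x567F.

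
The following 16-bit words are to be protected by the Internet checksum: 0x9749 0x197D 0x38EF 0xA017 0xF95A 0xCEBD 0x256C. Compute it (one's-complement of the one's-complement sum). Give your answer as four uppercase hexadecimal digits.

88AD

One's-complement addition (fold any carry out of bit 15 back into bit 0):
  0x9749 + 0x197D = 0x0B0C6
  0xB0C6 + 0x38EF = 0x0E9B5
  0xE9B5 + 0xA017 = 0x189CC → wrap carry → 0x89CD
  0x89CD + 0xF95A = 0x18327 → wrap carry → 0x8328
  0x8328 + 0xCEBD = 0x151E5 → wrap carry → 0x51E6
  0x51E6 + 0x256C = 0x07752
One's-complement sum = 0x7752.
Checksum = ~0x7752 & 0xFFFF = 0x88AD.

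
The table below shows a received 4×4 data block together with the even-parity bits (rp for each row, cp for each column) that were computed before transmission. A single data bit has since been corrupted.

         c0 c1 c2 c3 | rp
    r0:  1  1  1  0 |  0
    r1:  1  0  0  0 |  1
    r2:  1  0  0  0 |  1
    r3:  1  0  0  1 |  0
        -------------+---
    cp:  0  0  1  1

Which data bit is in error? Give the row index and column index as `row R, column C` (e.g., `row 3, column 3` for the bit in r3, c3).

row 0, column 1

Recompute each row's even parity and compare to rp:
  r0: data parity 1, sent rp 0 → mismatch
  r1: data parity 1, sent rp 1 → ok
  r2: data parity 1, sent rp 1 → ok
  r3: data parity 0, sent rp 0 → ok
Recompute each column's even parity and compare to cp:
  c0: data parity 0, sent cp 0 → ok
  c1: data parity 1, sent cp 0 → mismatch
  c2: data parity 1, sent cp 1 → ok
  c3: data parity 1, sent cp 1 → ok
Exactly one row (r0) and one column (c1) fail → the flipped bit is at their intersection.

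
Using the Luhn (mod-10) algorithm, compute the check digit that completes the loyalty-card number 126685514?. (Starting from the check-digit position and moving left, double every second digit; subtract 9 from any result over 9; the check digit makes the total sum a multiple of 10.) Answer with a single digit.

Partial digits right→left: 4 1 5 5 8 6 6 2 1
Double every second digit counting from the check-digit position (so the 1st, 3rd, 5th, ... of the partial from the right).
  doubled (with −9 where >9): 8 1 7 3 2 → sum 21
  kept as-is: 1 5 6 2 → sum 14
Total = 21 + 14 = 35.
Check digit = (10 − (35 mod 10)) mod 10 = 5.

5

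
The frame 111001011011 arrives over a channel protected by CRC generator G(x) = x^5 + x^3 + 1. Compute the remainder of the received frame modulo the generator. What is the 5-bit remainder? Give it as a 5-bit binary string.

Modulo-2 division of 111001011011 by 101001:
  pos 0: 111001 XOR 101001 = 010000
  pos 1: 100000 XOR 101001 = 001001
  pos 3: 100111 XOR 101001 = 001110
  pos 5: 111001 XOR 101001 = 010000
  pos 6: 100001 XOR 101001 = 001000
Remainder = 01000 (nonzero — an error is detected).

01000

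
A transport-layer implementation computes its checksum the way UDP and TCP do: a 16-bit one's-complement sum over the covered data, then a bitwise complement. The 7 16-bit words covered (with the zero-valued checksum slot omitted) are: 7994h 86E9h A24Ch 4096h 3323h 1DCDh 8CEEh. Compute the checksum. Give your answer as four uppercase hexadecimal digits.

3EC0

One's-complement addition (fold any carry out of bit 15 back into bit 0):
  0x7994 + 0x86E9 = 0x1007D → wrap carry → 0x007E
  0x007E + 0xA24C = 0x0A2CA
  0xA2CA + 0x4096 = 0x0E360
  0xE360 + 0x3323 = 0x11683 → wrap carry → 0x1684
  0x1684 + 0x1DCD = 0x03451
  0x3451 + 0x8CEE = 0x0C13F
One's-complement sum = 0xC13F.
Checksum = ~0xC13F & 0xFFFF = 0x3EC0.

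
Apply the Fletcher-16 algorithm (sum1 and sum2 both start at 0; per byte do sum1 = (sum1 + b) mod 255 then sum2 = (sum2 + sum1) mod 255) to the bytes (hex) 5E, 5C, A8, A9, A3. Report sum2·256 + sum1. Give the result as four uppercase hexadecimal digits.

Running sums (mod 255):
  after byte 0 (5E): sum1=94, sum2=94
  after byte 1 (5C): sum1=186, sum2=25
  after byte 2 (A8): sum1=99, sum2=124
  after byte 3 (A9): sum1=13, sum2=137
  after byte 4 (A3): sum1=176, sum2=58
Checksum = sum2·256 + sum1 = 58·256 + 176 = 15024 = 0x3AB0.

3AB0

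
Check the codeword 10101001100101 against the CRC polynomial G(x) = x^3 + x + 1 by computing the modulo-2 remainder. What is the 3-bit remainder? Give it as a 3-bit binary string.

000

Modulo-2 division of 10101001100101 by 1011:
  pos 0: 1010 XOR 1011 = 0001
  pos 3: 1100 XOR 1011 = 0111
  pos 4: 1111 XOR 1011 = 0100
  pos 5: 1001 XOR 1011 = 0010
  pos 7: 1000 XOR 1011 = 0011
  pos 9: 1110 XOR 1011 = 0101
  pos 10: 1011 XOR 1011 = 0000
Remainder = 000 (zero — the frame passes the CRC check).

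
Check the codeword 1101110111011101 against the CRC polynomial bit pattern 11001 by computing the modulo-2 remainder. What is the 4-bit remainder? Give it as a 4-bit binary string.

1011

Modulo-2 division of 1101110111011101 by 11001:
  pos 0: 11011 XOR 11001 = 00010
  pos 3: 10101 XOR 11001 = 01100
  pos 4: 11001 XOR 11001 = 00000
  pos 9: 10111 XOR 11001 = 01110
  pos 10: 11100 XOR 11001 = 00101
Remainder = 1011 (nonzero — an error is detected).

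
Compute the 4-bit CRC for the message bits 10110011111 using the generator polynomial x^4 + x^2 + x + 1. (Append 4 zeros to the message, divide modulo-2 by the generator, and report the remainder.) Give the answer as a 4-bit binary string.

1001

Append 4 zeros: 101100111110000. Divide by 10111 (XOR where the leading bit is 1):
  pos 0: 10110 XOR 10111 = 00001
  pos 4: 10111 XOR 10111 = 00000
  pos 9: 11000 XOR 10111 = 01111
  pos 10: 11110 XOR 10111 = 01001
Remainder (last 4 bits) = 1001. This is the CRC / FCS.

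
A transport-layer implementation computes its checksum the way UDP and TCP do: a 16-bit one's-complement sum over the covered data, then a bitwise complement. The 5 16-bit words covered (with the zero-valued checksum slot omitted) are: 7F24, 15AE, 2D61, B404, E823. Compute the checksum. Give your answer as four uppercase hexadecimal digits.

One's-complement addition (fold any carry out of bit 15 back into bit 0):
  0x7F24 + 0x15AE = 0x094D2
  0x94D2 + 0x2D61 = 0x0C233
  0xC233 + 0xB404 = 0x17637 → wrap carry → 0x7638
  0x7638 + 0xE823 = 0x15E5B → wrap carry → 0x5E5C
One's-complement sum = 0x5E5C.
Checksum = ~0x5E5C & 0xFFFF = 0xA1A3.

A1A3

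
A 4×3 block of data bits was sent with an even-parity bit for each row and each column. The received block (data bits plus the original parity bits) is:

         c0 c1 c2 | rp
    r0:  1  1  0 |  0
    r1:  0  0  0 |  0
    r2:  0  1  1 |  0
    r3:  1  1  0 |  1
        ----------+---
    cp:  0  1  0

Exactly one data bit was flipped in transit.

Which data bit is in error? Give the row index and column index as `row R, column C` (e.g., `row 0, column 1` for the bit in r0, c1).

row 3, column 2

Recompute each row's even parity and compare to rp:
  r0: data parity 0, sent rp 0 → ok
  r1: data parity 0, sent rp 0 → ok
  r2: data parity 0, sent rp 0 → ok
  r3: data parity 0, sent rp 1 → mismatch
Recompute each column's even parity and compare to cp:
  c0: data parity 0, sent cp 0 → ok
  c1: data parity 1, sent cp 1 → ok
  c2: data parity 1, sent cp 0 → mismatch
Exactly one row (r3) and one column (c2) fail → the flipped bit is at their intersection.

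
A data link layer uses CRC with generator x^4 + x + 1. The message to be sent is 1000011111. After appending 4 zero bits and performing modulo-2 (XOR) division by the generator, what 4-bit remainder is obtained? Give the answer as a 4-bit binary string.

Append 4 zeros: 10000111110000. Divide by 10011 (XOR where the leading bit is 1):
  pos 0: 10000 XOR 10011 = 00011
  pos 3: 11111 XOR 10011 = 01100
  pos 4: 11001 XOR 10011 = 01010
  pos 5: 10101 XOR 10011 = 00110
  pos 7: 11000 XOR 10011 = 01011
  pos 8: 10110 XOR 10011 = 00101
Remainder (last 4 bits) = 1010. This is the CRC / FCS.

1010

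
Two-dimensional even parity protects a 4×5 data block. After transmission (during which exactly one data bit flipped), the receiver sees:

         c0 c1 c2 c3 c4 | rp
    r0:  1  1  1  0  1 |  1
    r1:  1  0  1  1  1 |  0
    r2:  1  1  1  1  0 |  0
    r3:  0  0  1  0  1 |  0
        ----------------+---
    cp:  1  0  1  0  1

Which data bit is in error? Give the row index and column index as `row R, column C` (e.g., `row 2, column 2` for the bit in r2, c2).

row 0, column 2

Recompute each row's even parity and compare to rp:
  r0: data parity 0, sent rp 1 → mismatch
  r1: data parity 0, sent rp 0 → ok
  r2: data parity 0, sent rp 0 → ok
  r3: data parity 0, sent rp 0 → ok
Recompute each column's even parity and compare to cp:
  c0: data parity 1, sent cp 1 → ok
  c1: data parity 0, sent cp 0 → ok
  c2: data parity 0, sent cp 1 → mismatch
  c3: data parity 0, sent cp 0 → ok
  c4: data parity 1, sent cp 1 → ok
Exactly one row (r0) and one column (c2) fail → the flipped bit is at their intersection.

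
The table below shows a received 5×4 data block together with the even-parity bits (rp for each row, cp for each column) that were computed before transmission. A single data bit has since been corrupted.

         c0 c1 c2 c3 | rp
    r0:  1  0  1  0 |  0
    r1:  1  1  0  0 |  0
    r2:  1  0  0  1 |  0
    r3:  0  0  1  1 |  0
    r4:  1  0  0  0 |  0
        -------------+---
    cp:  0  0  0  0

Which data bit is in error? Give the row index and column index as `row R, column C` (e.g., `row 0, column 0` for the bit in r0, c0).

row 4, column 1

Recompute each row's even parity and compare to rp:
  r0: data parity 0, sent rp 0 → ok
  r1: data parity 0, sent rp 0 → ok
  r2: data parity 0, sent rp 0 → ok
  r3: data parity 0, sent rp 0 → ok
  r4: data parity 1, sent rp 0 → mismatch
Recompute each column's even parity and compare to cp:
  c0: data parity 0, sent cp 0 → ok
  c1: data parity 1, sent cp 0 → mismatch
  c2: data parity 0, sent cp 0 → ok
  c3: data parity 0, sent cp 0 → ok
Exactly one row (r4) and one column (c1) fail → the flipped bit is at their intersection.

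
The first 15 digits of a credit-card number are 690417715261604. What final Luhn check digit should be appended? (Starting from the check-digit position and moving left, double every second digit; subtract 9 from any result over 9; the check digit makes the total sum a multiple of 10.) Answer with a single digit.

1

Partial digits right→left: 4 0 6 1 6 2 5 1 7 7 1 4 0 9 6
Double every second digit counting from the check-digit position (so the 1st, 3rd, 5th, ... of the partial from the right).
  doubled (with −9 where >9): 8 3 3 1 5 2 0 3 → sum 25
  kept as-is: 0 1 2 1 7 4 9 → sum 24
Total = 25 + 24 = 49.
Check digit = (10 − (49 mod 10)) mod 10 = 1.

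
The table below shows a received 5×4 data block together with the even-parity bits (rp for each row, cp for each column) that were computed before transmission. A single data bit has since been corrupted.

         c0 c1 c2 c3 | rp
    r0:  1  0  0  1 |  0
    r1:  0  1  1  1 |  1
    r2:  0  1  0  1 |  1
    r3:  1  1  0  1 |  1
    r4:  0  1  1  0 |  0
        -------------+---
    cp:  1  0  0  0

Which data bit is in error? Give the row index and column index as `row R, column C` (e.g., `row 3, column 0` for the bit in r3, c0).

row 2, column 0

Recompute each row's even parity and compare to rp:
  r0: data parity 0, sent rp 0 → ok
  r1: data parity 1, sent rp 1 → ok
  r2: data parity 0, sent rp 1 → mismatch
  r3: data parity 1, sent rp 1 → ok
  r4: data parity 0, sent rp 0 → ok
Recompute each column's even parity and compare to cp:
  c0: data parity 0, sent cp 1 → mismatch
  c1: data parity 0, sent cp 0 → ok
  c2: data parity 0, sent cp 0 → ok
  c3: data parity 0, sent cp 0 → ok
Exactly one row (r2) and one column (c0) fail → the flipped bit is at their intersection.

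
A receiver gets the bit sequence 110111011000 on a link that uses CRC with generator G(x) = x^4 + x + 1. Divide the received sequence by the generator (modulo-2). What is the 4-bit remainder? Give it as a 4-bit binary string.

Modulo-2 division of 110111011000 by 10011:
  pos 0: 11011 XOR 10011 = 01000
  pos 1: 10001 XOR 10011 = 00010
  pos 4: 10011 XOR 10011 = 00000
Remainder = 0000 (zero — the frame passes the CRC check).

0000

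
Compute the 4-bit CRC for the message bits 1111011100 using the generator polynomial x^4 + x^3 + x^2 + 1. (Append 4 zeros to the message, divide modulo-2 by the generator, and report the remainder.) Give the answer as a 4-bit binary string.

Append 4 zeros: 11110111000000. Divide by 11101 (XOR where the leading bit is 1):
  pos 0: 11110 XOR 11101 = 00011
  pos 3: 11111 XOR 11101 = 00010
  pos 6: 10000 XOR 11101 = 01101
  pos 7: 11010 XOR 11101 = 00111
  pos 9: 11100 XOR 11101 = 00001
Remainder (last 4 bits) = 0001. This is the CRC / FCS.

0001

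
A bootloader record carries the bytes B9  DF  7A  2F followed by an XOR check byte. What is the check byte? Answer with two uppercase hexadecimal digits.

XOR the bytes together:
  start with 0xB9
  0xB9 ⊕ 0xDF = 0x66
  0x66 ⊕ 0x7A = 0x1C
  0x1C ⊕ 0x2F = 0x33

33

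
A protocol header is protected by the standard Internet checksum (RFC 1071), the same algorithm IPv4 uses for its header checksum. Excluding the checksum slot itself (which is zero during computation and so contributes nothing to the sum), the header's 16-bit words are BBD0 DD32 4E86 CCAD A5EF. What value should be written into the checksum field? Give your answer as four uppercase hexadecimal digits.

One's-complement addition (fold any carry out of bit 15 back into bit 0):
  0xBBD0 + 0xDD32 = 0x19902 → wrap carry → 0x9903
  0x9903 + 0x4E86 = 0x0E789
  0xE789 + 0xCCAD = 0x1B436 → wrap carry → 0xB437
  0xB437 + 0xA5EF = 0x15A26 → wrap carry → 0x5A27
One's-complement sum = 0x5A27.
Checksum = ~0x5A27 & 0xFFFF = 0xA5D8.

A5D8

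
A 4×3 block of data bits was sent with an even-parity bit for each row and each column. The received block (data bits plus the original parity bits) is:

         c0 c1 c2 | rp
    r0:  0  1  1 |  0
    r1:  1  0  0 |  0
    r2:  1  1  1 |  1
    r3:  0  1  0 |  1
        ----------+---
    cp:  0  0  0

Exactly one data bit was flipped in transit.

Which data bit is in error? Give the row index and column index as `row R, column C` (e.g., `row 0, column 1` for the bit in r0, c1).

row 1, column 1

Recompute each row's even parity and compare to rp:
  r0: data parity 0, sent rp 0 → ok
  r1: data parity 1, sent rp 0 → mismatch
  r2: data parity 1, sent rp 1 → ok
  r3: data parity 1, sent rp 1 → ok
Recompute each column's even parity and compare to cp:
  c0: data parity 0, sent cp 0 → ok
  c1: data parity 1, sent cp 0 → mismatch
  c2: data parity 0, sent cp 0 → ok
Exactly one row (r1) and one column (c1) fail → the flipped bit is at their intersection.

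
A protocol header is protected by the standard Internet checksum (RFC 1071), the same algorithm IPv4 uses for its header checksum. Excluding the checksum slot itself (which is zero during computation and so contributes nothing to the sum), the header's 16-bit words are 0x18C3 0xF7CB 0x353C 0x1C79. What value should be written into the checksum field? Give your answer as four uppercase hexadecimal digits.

One's-complement addition (fold any carry out of bit 15 back into bit 0):
  0x18C3 + 0xF7CB = 0x1108E → wrap carry → 0x108F
  0x108F + 0x353C = 0x045CB
  0x45CB + 0x1C79 = 0x06244
One's-complement sum = 0x6244.
Checksum = ~0x6244 & 0xFFFF = 0x9DBB.

9DBB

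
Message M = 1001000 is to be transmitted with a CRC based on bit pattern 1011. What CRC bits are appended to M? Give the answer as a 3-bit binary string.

Append 3 zeros: 1001000000. Divide by 1011 (XOR where the leading bit is 1):
  pos 0: 1001 XOR 1011 = 0010
  pos 2: 1000 XOR 1011 = 0011
  pos 4: 1100 XOR 1011 = 0111
  pos 5: 1110 XOR 1011 = 0101
  pos 6: 1010 XOR 1011 = 0001
Remainder (last 3 bits) = 001. This is the CRC / FCS.

001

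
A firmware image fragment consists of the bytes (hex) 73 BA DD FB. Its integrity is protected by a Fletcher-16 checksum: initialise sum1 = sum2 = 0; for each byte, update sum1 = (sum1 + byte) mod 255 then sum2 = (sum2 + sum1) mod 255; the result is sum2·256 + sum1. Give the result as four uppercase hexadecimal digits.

Running sums (mod 255):
  after byte 0 (73): sum1=115, sum2=115
  after byte 1 (BA): sum1=46, sum2=161
  after byte 2 (DD): sum1=12, sum2=173
  after byte 3 (FB): sum1=8, sum2=181
Checksum = sum2·256 + sum1 = 181·256 + 8 = 46344 = 0xB508.

B508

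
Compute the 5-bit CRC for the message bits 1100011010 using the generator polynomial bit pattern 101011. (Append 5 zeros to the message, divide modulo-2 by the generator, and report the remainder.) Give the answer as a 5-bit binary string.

Append 5 zeros: 110001101000000. Divide by 101011 (XOR where the leading bit is 1):
  pos 0: 110001 XOR 101011 = 011010
  pos 1: 110101 XOR 101011 = 011110
  pos 2: 111100 XOR 101011 = 010111
  pos 3: 101111 XOR 101011 = 000100
  pos 6: 100000 XOR 101011 = 001011
  pos 8: 101100 XOR 101011 = 000111
Remainder (last 5 bits) = 01110. This is the CRC / FCS.

01110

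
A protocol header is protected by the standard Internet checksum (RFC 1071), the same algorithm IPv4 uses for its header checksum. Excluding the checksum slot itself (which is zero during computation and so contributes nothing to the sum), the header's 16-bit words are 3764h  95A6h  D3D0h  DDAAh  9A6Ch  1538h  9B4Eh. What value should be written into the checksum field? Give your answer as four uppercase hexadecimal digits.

One's-complement addition (fold any carry out of bit 15 back into bit 0):
  0x3764 + 0x95A6 = 0x0CD0A
  0xCD0A + 0xD3D0 = 0x1A0DA → wrap carry → 0xA0DB
  0xA0DB + 0xDDAA = 0x17E85 → wrap carry → 0x7E86
  0x7E86 + 0x9A6C = 0x118F2 → wrap carry → 0x18F3
  0x18F3 + 0x1538 = 0x02E2B
  0x2E2B + 0x9B4E = 0x0C979
One's-complement sum = 0xC979.
Checksum = ~0xC979 & 0xFFFF = 0x3686.

3686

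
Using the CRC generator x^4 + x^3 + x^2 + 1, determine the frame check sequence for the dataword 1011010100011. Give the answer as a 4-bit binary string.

1000

Append 4 zeros: 10110101000110000. Divide by 11101 (XOR where the leading bit is 1):
  pos 0: 10110 XOR 11101 = 01011
  pos 1: 10111 XOR 11101 = 01010
  pos 2: 10100 XOR 11101 = 01001
  pos 3: 10011 XOR 11101 = 01110
  pos 4: 11100 XOR 11101 = 00001
  pos 8: 10011 XOR 11101 = 01110
  pos 9: 11100 XOR 11101 = 00001
Remainder (last 4 bits) = 1000. This is the CRC / FCS.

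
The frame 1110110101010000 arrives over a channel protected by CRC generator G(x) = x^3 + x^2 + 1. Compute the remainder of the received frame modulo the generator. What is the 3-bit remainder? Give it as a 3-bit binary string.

100

Modulo-2 division of 1110110101010000 by 1101:
  pos 0: 1110 XOR 1101 = 0011
  pos 2: 1111 XOR 1101 = 0010
  pos 4: 1001 XOR 1101 = 0100
  pos 5: 1000 XOR 1101 = 0101
  pos 6: 1011 XOR 1101 = 0110
  pos 7: 1100 XOR 1101 = 0001
  pos 10: 1100 XOR 1101 = 0001
Remainder = 100 (nonzero — an error is detected).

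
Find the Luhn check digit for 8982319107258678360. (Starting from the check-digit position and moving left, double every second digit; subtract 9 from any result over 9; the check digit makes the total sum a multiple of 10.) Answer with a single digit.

4

Partial digits right→left: 0 6 3 8 7 6 8 5 2 7 0 1 9 1 3 2 8 9 8
Double every second digit counting from the check-digit position (so the 1st, 3rd, 5th, ... of the partial from the right).
  doubled (with −9 where >9): 0 6 5 7 4 0 9 6 7 7 → sum 51
  kept as-is: 6 8 6 5 7 1 1 2 9 → sum 45
Total = 51 + 45 = 96.
Check digit = (10 − (96 mod 10)) mod 10 = 4.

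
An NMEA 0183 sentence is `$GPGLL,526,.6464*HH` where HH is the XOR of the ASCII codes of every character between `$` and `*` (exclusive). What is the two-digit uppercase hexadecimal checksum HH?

XOR the ASCII codes of the payload characters:
  'G' = 0x47 → acc = 0x47
  'P' = 0x50 → acc = 0x17
  'G' = 0x47 → acc = 0x50
  'L' = 0x4C → acc = 0x1C
  'L' = 0x4C → acc = 0x50
  ',' = 0x2C → acc = 0x7C
  '5' = 0x35 → acc = 0x49
  '2' = 0x32 → acc = 0x7B
  '6' = 0x36 → acc = 0x4D
  ',' = 0x2C → acc = 0x61
  '.' = 0x2E → acc = 0x4F
  '6' = 0x36 → acc = 0x79
  '4' = 0x34 → acc = 0x4D
  '6' = 0x36 → acc = 0x7B
  '4' = 0x34 → acc = 0x4F
Checksum = 0x4F.

4F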